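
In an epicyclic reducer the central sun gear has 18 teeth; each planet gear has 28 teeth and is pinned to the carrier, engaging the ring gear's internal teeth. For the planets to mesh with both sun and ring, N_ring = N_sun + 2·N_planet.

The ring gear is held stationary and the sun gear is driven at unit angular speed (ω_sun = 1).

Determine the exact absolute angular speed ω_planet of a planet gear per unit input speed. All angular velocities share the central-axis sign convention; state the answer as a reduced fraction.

N_ring = 18 + 2·28 = 74
18(ω_s−ω_c) = −74(ω_r−ω_c),  ω_r=0, ω_s=1
18(1−ω_c) = −74(0−ω_c)  ⇒  92ω_c = 18  ⇒  ω_c = 9/46
sun–planet: 18·(1−9/46) = −28·(ω_p−ω_c)  ⇒  ω_p−ω_c = −(18/28)·(37/46) = -333/644
ω_p = 9/46 − 333/644 = -9/28

-9/28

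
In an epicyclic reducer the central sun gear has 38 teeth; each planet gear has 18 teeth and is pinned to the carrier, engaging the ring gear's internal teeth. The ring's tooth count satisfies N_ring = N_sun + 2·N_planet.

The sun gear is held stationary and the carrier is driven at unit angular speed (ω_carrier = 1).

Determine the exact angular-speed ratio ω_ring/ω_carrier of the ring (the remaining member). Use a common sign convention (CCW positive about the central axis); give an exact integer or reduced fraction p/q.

56/37

N_ring = 38 + 2·18 = 74
38(ω_s−ω_c) = −74(ω_r−ω_c),  ω_s=0, ω_c=1
ω_r = 1 − (38/74)(0−1) = 56/37
ω_r/ω_c = 56/37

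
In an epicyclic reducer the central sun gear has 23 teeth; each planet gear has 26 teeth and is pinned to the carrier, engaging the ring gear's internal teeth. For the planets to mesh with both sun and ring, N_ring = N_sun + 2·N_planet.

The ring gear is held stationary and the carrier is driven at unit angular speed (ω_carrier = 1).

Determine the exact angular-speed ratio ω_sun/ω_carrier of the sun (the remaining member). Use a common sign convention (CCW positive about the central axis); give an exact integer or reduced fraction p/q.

N_ring = 23 + 2·26 = 75
23(ω_s−ω_c) = −75(ω_r−ω_c),  ω_r=0, ω_c=1
ω_s = 1 − (75/23)(0−1) = 98/23
ω_s/ω_c = 98/23

98/23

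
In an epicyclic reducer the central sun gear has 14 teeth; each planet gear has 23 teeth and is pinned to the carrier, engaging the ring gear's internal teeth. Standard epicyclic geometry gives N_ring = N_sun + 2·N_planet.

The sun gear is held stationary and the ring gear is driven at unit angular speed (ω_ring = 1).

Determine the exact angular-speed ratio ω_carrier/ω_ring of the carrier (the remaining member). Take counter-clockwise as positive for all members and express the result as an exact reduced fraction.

N_ring = 14 + 2·23 = 60
14(ω_s−ω_c) = −60(ω_r−ω_c),  ω_s=0, ω_r=1
14(0−ω_c) = −60(1−ω_c)  ⇒  74ω_c = 60  ⇒  ω_c = 30/37
ω_c/ω_r = 30/37

30/37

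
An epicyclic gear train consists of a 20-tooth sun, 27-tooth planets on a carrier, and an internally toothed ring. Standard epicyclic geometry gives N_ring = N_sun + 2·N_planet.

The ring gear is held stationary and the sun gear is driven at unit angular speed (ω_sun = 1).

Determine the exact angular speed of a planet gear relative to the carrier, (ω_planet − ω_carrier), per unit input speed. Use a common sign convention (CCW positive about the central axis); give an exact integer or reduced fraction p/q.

N_ring = 20 + 2·27 = 74
20(ω_s−ω_c) = −74(ω_r−ω_c),  ω_r=0, ω_s=1
20(1−ω_c) = −74(0−ω_c)  ⇒  94ω_c = 20  ⇒  ω_c = 10/47
sun–planet: 20·(1−10/47) = −27·(ω_p−ω_c)  ⇒  ω_p−ω_c = −(20/27)·(37/47) = -740/1269

-740/1269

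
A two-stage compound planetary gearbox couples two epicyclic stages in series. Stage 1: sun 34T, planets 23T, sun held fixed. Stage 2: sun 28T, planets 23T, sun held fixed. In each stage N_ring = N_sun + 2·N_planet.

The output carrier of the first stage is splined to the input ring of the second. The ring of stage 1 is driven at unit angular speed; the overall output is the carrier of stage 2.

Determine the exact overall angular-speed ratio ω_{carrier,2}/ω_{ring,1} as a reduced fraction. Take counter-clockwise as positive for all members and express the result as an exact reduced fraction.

Stage 1: N_ring = 34 + 2·23 = 80
Stage 1: 34(ω_s−ω_c) = −80(ω_r−ω_c),  ω_s=0, ω_r=1
Stage 1: 34(0−ω_c) = −80(1−ω_c)  ⇒  114ω_c = 80  ⇒  ω_c = 40/57
  ⇒ ω_c¹/ω_r¹ = 40/57
Stage 2: N_ring = 28 + 2·23 = 74
Stage 2: 28(ω_s−ω_c) = −74(ω_r−ω_c),  ω_s=0, ω_r=1
Stage 2: 28(0−ω_c) = −74(1−ω_c)  ⇒  102ω_c = 74  ⇒  ω_c = 37/51
  ⇒ ω_c²/ω_r² = 37/51
Coupling ω_r² = ω_c¹ ⇒ overall = 40/57 × 37/51 = 1480/2907

1480/2907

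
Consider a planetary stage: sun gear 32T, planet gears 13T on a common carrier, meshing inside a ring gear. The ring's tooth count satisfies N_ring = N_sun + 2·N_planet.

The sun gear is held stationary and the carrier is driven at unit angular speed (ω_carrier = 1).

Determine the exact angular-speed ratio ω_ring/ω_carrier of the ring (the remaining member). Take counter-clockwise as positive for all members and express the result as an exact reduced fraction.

N_ring = 32 + 2·13 = 58
32(ω_s−ω_c) = −58(ω_r−ω_c),  ω_s=0, ω_c=1
ω_r = 1 − (32/58)(0−1) = 45/29
ω_r/ω_c = 45/29

45/29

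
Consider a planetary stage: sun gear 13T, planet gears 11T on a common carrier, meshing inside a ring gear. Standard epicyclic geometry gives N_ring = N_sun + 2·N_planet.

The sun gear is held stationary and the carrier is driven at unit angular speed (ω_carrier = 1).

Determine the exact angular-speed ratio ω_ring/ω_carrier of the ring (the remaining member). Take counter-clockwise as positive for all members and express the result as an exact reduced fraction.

48/35

N_ring = 13 + 2·11 = 35
13(ω_s−ω_c) = −35(ω_r−ω_c),  ω_s=0, ω_c=1
ω_r = 1 − (13/35)(0−1) = 48/35
ω_r/ω_c = 48/35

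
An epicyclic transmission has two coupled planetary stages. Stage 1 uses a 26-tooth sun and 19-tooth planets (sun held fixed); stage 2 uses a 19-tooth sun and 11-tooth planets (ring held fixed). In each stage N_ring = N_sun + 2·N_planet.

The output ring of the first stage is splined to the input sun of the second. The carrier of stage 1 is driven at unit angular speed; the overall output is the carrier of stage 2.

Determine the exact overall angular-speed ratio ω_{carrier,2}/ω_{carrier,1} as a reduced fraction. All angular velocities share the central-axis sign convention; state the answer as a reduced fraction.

57/128

Stage 1: N_ring = 26 + 2·19 = 64
Stage 1: 26(ω_s−ω_c) = −64(ω_r−ω_c),  ω_s=0, ω_c=1
Stage 1: ω_r = 1 − (26/64)(0−1) = 45/32
  ⇒ ω_r¹/ω_c¹ = 45/32
Stage 2: N_ring = 19 + 2·11 = 41
Stage 2: 19(ω_s−ω_c) = −41(ω_r−ω_c),  ω_r=0, ω_s=1
Stage 2: 19(1−ω_c) = −41(0−ω_c)  ⇒  60ω_c = 19  ⇒  ω_c = 19/60
  ⇒ ω_c²/ω_s² = 19/60
Coupling ω_s² = ω_r¹ ⇒ overall = 45/32 × 19/60 = 57/128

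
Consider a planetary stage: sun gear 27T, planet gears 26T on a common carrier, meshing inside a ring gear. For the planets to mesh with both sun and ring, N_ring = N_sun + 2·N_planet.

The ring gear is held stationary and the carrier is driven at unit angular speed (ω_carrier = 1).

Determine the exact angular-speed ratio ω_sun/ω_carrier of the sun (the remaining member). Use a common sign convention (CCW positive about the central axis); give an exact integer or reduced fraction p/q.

N_ring = 27 + 2·26 = 79
27(ω_s−ω_c) = −79(ω_r−ω_c),  ω_r=0, ω_c=1
ω_s = 1 − (79/27)(0−1) = 106/27
ω_s/ω_c = 106/27

106/27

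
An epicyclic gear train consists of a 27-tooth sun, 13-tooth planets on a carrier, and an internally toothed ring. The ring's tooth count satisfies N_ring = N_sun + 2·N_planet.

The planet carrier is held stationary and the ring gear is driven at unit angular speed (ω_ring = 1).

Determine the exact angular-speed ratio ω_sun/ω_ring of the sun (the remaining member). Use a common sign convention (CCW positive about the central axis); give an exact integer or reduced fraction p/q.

-53/27

N_ring = 27 + 2·13 = 53
27(ω_s−ω_c) = −53(ω_r−ω_c),  ω_c=0, ω_r=1
ω_s = 0 − (53/27)(1−0) = -53/27
ω_s/ω_r = -53/27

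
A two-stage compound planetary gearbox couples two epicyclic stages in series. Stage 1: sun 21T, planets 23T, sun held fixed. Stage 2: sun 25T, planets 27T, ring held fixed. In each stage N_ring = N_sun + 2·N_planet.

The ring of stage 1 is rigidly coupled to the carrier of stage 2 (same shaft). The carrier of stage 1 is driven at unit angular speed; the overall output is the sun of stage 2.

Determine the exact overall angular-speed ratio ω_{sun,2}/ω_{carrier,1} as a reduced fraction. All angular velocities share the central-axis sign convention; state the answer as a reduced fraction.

Stage 1: N_ring = 21 + 2·23 = 67
Stage 1: 21(ω_s−ω_c) = −67(ω_r−ω_c),  ω_s=0, ω_c=1
Stage 1: ω_r = 1 − (21/67)(0−1) = 88/67
  ⇒ ω_r¹/ω_c¹ = 88/67
Stage 2: N_ring = 25 + 2·27 = 79
Stage 2: 25(ω_s−ω_c) = −79(ω_r−ω_c),  ω_r=0, ω_c=1
Stage 2: ω_s = 1 − (79/25)(0−1) = 104/25
  ⇒ ω_s²/ω_c² = 104/25
Coupling ω_c² = ω_r¹ ⇒ overall = 88/67 × 104/25 = 9152/1675

9152/1675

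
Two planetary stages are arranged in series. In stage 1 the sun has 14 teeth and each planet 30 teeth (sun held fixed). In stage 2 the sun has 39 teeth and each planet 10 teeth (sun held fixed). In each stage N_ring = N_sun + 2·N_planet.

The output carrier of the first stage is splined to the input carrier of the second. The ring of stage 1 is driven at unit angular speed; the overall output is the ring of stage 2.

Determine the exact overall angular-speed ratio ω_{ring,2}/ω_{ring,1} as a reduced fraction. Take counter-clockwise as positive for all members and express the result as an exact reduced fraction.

Stage 1: N_ring = 14 + 2·30 = 74
Stage 1: 14(ω_s−ω_c) = −74(ω_r−ω_c),  ω_s=0, ω_r=1
Stage 1: 14(0−ω_c) = −74(1−ω_c)  ⇒  88ω_c = 74  ⇒  ω_c = 37/44
  ⇒ ω_c¹/ω_r¹ = 37/44
Stage 2: N_ring = 39 + 2·10 = 59
Stage 2: 39(ω_s−ω_c) = −59(ω_r−ω_c),  ω_s=0, ω_c=1
Stage 2: ω_r = 1 − (39/59)(0−1) = 98/59
  ⇒ ω_r²/ω_c² = 98/59
Coupling ω_c² = ω_c¹ ⇒ overall = 37/44 × 98/59 = 1813/1298

1813/1298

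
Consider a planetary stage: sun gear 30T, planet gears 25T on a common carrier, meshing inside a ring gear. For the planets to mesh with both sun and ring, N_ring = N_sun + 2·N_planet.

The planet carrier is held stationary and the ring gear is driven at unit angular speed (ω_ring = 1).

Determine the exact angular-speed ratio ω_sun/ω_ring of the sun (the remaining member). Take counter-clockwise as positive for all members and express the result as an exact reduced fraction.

N_ring = 30 + 2·25 = 80
30(ω_s−ω_c) = −80(ω_r−ω_c),  ω_c=0, ω_r=1
ω_s = 0 − (80/30)(1−0) = -8/3
ω_s/ω_r = -8/3

-8/3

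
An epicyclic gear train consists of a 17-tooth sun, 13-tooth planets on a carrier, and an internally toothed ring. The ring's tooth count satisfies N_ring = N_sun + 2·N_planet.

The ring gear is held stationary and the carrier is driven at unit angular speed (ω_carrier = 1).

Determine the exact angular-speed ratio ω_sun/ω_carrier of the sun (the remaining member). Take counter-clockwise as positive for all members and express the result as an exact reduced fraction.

60/17

N_ring = 17 + 2·13 = 43
17(ω_s−ω_c) = −43(ω_r−ω_c),  ω_r=0, ω_c=1
ω_s = 1 − (43/17)(0−1) = 60/17
ω_s/ω_c = 60/17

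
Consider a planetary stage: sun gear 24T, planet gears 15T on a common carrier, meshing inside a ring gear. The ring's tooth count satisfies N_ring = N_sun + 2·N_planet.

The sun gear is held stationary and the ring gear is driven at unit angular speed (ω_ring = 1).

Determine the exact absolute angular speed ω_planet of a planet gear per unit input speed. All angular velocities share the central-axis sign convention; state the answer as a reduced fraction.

9/5

N_ring = 24 + 2·15 = 54
24(ω_s−ω_c) = −54(ω_r−ω_c),  ω_s=0, ω_r=1
24(0−ω_c) = −54(1−ω_c)  ⇒  78ω_c = 54  ⇒  ω_c = 9/13
sun–planet: 24·(0−9/13) = −15·(ω_p−ω_c)  ⇒  ω_p−ω_c = −(24/15)·(-9/13) = 72/65
ω_p = 9/13 + 72/65 = 9/5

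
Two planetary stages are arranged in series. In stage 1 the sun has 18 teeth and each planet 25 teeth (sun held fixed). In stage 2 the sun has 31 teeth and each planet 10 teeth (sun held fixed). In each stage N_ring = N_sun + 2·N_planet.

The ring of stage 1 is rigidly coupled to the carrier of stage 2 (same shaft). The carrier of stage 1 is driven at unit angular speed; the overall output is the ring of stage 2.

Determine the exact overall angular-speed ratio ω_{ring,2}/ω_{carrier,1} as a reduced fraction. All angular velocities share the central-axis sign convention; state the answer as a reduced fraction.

Stage 1: N_ring = 18 + 2·25 = 68
Stage 1: 18(ω_s−ω_c) = −68(ω_r−ω_c),  ω_s=0, ω_c=1
Stage 1: ω_r = 1 − (18/68)(0−1) = 43/34
  ⇒ ω_r¹/ω_c¹ = 43/34
Stage 2: N_ring = 31 + 2·10 = 51
Stage 2: 31(ω_s−ω_c) = −51(ω_r−ω_c),  ω_s=0, ω_c=1
Stage 2: ω_r = 1 − (31/51)(0−1) = 82/51
  ⇒ ω_r²/ω_c² = 82/51
Coupling ω_c² = ω_r¹ ⇒ overall = 43/34 × 82/51 = 1763/867

1763/867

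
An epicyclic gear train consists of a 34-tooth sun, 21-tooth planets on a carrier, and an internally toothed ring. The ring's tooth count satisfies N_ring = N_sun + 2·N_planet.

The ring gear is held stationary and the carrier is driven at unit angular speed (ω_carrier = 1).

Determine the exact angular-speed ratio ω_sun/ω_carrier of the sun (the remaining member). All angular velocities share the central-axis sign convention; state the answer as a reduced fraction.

55/17

N_ring = 34 + 2·21 = 76
34(ω_s−ω_c) = −76(ω_r−ω_c),  ω_r=0, ω_c=1
ω_s = 1 − (76/34)(0−1) = 55/17
ω_s/ω_c = 55/17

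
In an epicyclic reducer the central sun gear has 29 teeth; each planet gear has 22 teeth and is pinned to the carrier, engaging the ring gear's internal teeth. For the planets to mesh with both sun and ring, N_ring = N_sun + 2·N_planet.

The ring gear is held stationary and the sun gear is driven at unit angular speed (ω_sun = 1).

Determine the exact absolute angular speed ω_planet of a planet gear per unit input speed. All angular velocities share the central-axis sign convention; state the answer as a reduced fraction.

-29/44

N_ring = 29 + 2·22 = 73
29(ω_s−ω_c) = −73(ω_r−ω_c),  ω_r=0, ω_s=1
29(1−ω_c) = −73(0−ω_c)  ⇒  102ω_c = 29  ⇒  ω_c = 29/102
sun–planet: 29·(1−29/102) = −22·(ω_p−ω_c)  ⇒  ω_p−ω_c = −(29/22)·(73/102) = -2117/2244
ω_p = 29/102 − 2117/2244 = -29/44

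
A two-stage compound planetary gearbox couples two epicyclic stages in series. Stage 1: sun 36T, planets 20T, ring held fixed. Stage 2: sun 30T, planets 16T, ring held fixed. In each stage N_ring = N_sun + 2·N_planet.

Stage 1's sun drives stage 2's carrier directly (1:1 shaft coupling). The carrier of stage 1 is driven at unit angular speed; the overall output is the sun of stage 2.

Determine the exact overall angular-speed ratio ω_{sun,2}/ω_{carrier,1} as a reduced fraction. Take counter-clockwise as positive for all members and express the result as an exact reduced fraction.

Stage 1: N_ring = 36 + 2·20 = 76
Stage 1: 36(ω_s−ω_c) = −76(ω_r−ω_c),  ω_r=0, ω_c=1
Stage 1: ω_s = 1 − (76/36)(0−1) = 28/9
  ⇒ ω_s¹/ω_c¹ = 28/9
Stage 2: N_ring = 30 + 2·16 = 62
Stage 2: 30(ω_s−ω_c) = −62(ω_r−ω_c),  ω_r=0, ω_c=1
Stage 2: ω_s = 1 − (62/30)(0−1) = 46/15
  ⇒ ω_s²/ω_c² = 46/15
Coupling ω_c² = ω_s¹ ⇒ overall = 28/9 × 46/15 = 1288/135

1288/135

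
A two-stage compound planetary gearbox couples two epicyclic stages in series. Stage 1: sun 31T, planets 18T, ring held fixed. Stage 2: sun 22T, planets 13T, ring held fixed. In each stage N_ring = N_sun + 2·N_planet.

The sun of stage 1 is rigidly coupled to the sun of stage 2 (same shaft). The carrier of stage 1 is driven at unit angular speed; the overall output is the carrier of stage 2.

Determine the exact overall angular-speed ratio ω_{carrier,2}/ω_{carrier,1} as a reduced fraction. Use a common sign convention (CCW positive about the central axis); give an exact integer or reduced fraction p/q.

Stage 1: N_ring = 31 + 2·18 = 67
Stage 1: 31(ω_s−ω_c) = −67(ω_r−ω_c),  ω_r=0, ω_c=1
Stage 1: ω_s = 1 − (67/31)(0−1) = 98/31
  ⇒ ω_s¹/ω_c¹ = 98/31
Stage 2: N_ring = 22 + 2·13 = 48
Stage 2: 22(ω_s−ω_c) = −48(ω_r−ω_c),  ω_r=0, ω_s=1
Stage 2: 22(1−ω_c) = −48(0−ω_c)  ⇒  70ω_c = 22  ⇒  ω_c = 11/35
  ⇒ ω_c²/ω_s² = 11/35
Coupling ω_s² = ω_s¹ ⇒ overall = 98/31 × 11/35 = 154/155

154/155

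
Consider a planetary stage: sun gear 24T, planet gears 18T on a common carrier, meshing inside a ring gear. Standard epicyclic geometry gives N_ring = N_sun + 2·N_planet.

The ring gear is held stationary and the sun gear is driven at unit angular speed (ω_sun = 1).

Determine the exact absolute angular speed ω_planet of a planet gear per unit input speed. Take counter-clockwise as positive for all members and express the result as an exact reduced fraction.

N_ring = 24 + 2·18 = 60
24(ω_s−ω_c) = −60(ω_r−ω_c),  ω_r=0, ω_s=1
24(1−ω_c) = −60(0−ω_c)  ⇒  84ω_c = 24  ⇒  ω_c = 2/7
sun–planet: 24·(1−2/7) = −18·(ω_p−ω_c)  ⇒  ω_p−ω_c = −(24/18)·(5/7) = -20/21
ω_p = 2/7 − 20/21 = -2/3

-2/3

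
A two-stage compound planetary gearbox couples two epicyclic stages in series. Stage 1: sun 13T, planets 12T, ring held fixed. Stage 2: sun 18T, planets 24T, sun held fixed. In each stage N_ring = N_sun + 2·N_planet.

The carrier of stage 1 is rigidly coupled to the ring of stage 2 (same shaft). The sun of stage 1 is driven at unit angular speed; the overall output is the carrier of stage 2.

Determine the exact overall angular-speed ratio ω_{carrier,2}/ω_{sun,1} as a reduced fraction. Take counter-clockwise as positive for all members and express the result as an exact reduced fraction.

143/700

Stage 1: N_ring = 13 + 2·12 = 37
Stage 1: 13(ω_s−ω_c) = −37(ω_r−ω_c),  ω_r=0, ω_s=1
Stage 1: 13(1−ω_c) = −37(0−ω_c)  ⇒  50ω_c = 13  ⇒  ω_c = 13/50
  ⇒ ω_c¹/ω_s¹ = 13/50
Stage 2: N_ring = 18 + 2·24 = 66
Stage 2: 18(ω_s−ω_c) = −66(ω_r−ω_c),  ω_s=0, ω_r=1
Stage 2: 18(0−ω_c) = −66(1−ω_c)  ⇒  84ω_c = 66  ⇒  ω_c = 11/14
  ⇒ ω_c²/ω_r² = 11/14
Coupling ω_r² = ω_c¹ ⇒ overall = 13/50 × 11/14 = 143/700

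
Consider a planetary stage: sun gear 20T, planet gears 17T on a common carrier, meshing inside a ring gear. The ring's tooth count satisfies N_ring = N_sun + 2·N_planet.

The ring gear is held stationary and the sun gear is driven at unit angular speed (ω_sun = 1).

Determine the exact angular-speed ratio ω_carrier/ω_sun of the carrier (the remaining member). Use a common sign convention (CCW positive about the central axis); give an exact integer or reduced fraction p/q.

N_ring = 20 + 2·17 = 54
20(ω_s−ω_c) = −54(ω_r−ω_c),  ω_r=0, ω_s=1
20(1−ω_c) = −54(0−ω_c)  ⇒  74ω_c = 20  ⇒  ω_c = 10/37
ω_c/ω_s = 10/37

10/37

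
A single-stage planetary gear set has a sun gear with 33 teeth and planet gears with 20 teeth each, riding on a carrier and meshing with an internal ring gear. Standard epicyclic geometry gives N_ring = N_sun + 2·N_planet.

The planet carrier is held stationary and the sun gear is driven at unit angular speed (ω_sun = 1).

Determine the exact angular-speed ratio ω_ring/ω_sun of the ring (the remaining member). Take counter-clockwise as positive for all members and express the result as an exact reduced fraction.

N_ring = 33 + 2·20 = 73
33(ω_s−ω_c) = −73(ω_r−ω_c),  ω_c=0, ω_s=1
ω_r = 0 − (33/73)(1−0) = -33/73
ω_r/ω_s = -33/73

-33/73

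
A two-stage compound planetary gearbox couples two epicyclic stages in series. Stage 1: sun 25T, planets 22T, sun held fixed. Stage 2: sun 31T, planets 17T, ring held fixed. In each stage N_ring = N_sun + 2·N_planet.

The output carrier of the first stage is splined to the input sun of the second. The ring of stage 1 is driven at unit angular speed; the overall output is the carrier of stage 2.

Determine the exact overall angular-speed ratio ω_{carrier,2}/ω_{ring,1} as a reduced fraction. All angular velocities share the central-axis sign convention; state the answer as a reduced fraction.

Stage 1: N_ring = 25 + 2·22 = 69
Stage 1: 25(ω_s−ω_c) = −69(ω_r−ω_c),  ω_s=0, ω_r=1
Stage 1: 25(0−ω_c) = −69(1−ω_c)  ⇒  94ω_c = 69  ⇒  ω_c = 69/94
  ⇒ ω_c¹/ω_r¹ = 69/94
Stage 2: N_ring = 31 + 2·17 = 65
Stage 2: 31(ω_s−ω_c) = −65(ω_r−ω_c),  ω_r=0, ω_s=1
Stage 2: 31(1−ω_c) = −65(0−ω_c)  ⇒  96ω_c = 31  ⇒  ω_c = 31/96
  ⇒ ω_c²/ω_s² = 31/96
Coupling ω_s² = ω_c¹ ⇒ overall = 69/94 × 31/96 = 713/3008

713/3008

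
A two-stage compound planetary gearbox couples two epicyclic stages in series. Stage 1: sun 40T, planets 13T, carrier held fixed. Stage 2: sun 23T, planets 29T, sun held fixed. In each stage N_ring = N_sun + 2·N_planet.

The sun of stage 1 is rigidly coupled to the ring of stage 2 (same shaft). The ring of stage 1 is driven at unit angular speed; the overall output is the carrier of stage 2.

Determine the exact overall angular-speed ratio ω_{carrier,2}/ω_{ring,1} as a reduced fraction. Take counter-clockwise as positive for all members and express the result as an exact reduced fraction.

-2673/2080

Stage 1: N_ring = 40 + 2·13 = 66
Stage 1: 40(ω_s−ω_c) = −66(ω_r−ω_c),  ω_c=0, ω_r=1
Stage 1: ω_s = 0 − (66/40)(1−0) = -33/20
  ⇒ ω_s¹/ω_r¹ = -33/20
Stage 2: N_ring = 23 + 2·29 = 81
Stage 2: 23(ω_s−ω_c) = −81(ω_r−ω_c),  ω_s=0, ω_r=1
Stage 2: 23(0−ω_c) = −81(1−ω_c)  ⇒  104ω_c = 81  ⇒  ω_c = 81/104
  ⇒ ω_c²/ω_r² = 81/104
Coupling ω_r² = ω_s¹ ⇒ overall = -33/20 × 81/104 = -2673/2080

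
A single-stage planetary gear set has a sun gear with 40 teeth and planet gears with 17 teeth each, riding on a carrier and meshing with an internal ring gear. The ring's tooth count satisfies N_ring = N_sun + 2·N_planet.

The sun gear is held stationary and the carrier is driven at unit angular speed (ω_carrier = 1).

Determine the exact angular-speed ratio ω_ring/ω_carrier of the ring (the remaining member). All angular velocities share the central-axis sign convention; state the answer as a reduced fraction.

57/37

N_ring = 40 + 2·17 = 74
40(ω_s−ω_c) = −74(ω_r−ω_c),  ω_s=0, ω_c=1
ω_r = 1 − (40/74)(0−1) = 57/37
ω_r/ω_c = 57/37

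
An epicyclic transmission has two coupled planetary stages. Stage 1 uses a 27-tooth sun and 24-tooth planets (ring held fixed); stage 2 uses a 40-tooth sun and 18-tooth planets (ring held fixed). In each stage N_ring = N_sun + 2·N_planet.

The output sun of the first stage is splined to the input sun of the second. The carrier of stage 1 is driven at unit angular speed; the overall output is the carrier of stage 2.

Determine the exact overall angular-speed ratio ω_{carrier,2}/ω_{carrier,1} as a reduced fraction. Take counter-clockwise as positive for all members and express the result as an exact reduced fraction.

340/261

Stage 1: N_ring = 27 + 2·24 = 75
Stage 1: 27(ω_s−ω_c) = −75(ω_r−ω_c),  ω_r=0, ω_c=1
Stage 1: ω_s = 1 − (75/27)(0−1) = 34/9
  ⇒ ω_s¹/ω_c¹ = 34/9
Stage 2: N_ring = 40 + 2·18 = 76
Stage 2: 40(ω_s−ω_c) = −76(ω_r−ω_c),  ω_r=0, ω_s=1
Stage 2: 40(1−ω_c) = −76(0−ω_c)  ⇒  116ω_c = 40  ⇒  ω_c = 10/29
  ⇒ ω_c²/ω_s² = 10/29
Coupling ω_s² = ω_s¹ ⇒ overall = 34/9 × 10/29 = 340/261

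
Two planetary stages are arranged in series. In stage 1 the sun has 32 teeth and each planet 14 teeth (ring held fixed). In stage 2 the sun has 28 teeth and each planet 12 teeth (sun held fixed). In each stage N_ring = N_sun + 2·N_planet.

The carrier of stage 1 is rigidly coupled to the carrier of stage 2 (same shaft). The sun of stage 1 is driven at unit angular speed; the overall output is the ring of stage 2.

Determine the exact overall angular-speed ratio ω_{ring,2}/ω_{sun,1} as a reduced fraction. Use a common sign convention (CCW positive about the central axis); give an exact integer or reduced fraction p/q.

160/299

Stage 1: N_ring = 32 + 2·14 = 60
Stage 1: 32(ω_s−ω_c) = −60(ω_r−ω_c),  ω_r=0, ω_s=1
Stage 1: 32(1−ω_c) = −60(0−ω_c)  ⇒  92ω_c = 32  ⇒  ω_c = 8/23
  ⇒ ω_c¹/ω_s¹ = 8/23
Stage 2: N_ring = 28 + 2·12 = 52
Stage 2: 28(ω_s−ω_c) = −52(ω_r−ω_c),  ω_s=0, ω_c=1
Stage 2: ω_r = 1 − (28/52)(0−1) = 20/13
  ⇒ ω_r²/ω_c² = 20/13
Coupling ω_c² = ω_c¹ ⇒ overall = 8/23 × 20/13 = 160/299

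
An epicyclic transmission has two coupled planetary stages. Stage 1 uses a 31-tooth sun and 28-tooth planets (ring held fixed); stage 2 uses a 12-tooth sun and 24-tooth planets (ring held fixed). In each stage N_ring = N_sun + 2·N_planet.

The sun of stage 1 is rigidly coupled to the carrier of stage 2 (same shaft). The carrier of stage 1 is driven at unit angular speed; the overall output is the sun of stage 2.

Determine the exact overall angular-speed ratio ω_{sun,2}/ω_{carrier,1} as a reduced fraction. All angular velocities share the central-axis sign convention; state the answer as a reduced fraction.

708/31

Stage 1: N_ring = 31 + 2·28 = 87
Stage 1: 31(ω_s−ω_c) = −87(ω_r−ω_c),  ω_r=0, ω_c=1
Stage 1: ω_s = 1 − (87/31)(0−1) = 118/31
  ⇒ ω_s¹/ω_c¹ = 118/31
Stage 2: N_ring = 12 + 2·24 = 60
Stage 2: 12(ω_s−ω_c) = −60(ω_r−ω_c),  ω_r=0, ω_c=1
Stage 2: ω_s = 1 − (60/12)(0−1) = 6
  ⇒ ω_s²/ω_c² = 6
Coupling ω_c² = ω_s¹ ⇒ overall = 118/31 × 6 = 708/31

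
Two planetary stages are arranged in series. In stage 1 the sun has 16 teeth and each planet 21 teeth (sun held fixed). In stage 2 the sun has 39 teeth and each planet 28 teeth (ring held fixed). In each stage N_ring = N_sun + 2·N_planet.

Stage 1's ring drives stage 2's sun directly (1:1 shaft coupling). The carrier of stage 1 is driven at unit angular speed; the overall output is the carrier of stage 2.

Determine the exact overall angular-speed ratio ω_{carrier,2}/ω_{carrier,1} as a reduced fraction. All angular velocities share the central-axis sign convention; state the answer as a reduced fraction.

Stage 1: N_ring = 16 + 2·21 = 58
Stage 1: 16(ω_s−ω_c) = −58(ω_r−ω_c),  ω_s=0, ω_c=1
Stage 1: ω_r = 1 − (16/58)(0−1) = 37/29
  ⇒ ω_r¹/ω_c¹ = 37/29
Stage 2: N_ring = 39 + 2·28 = 95
Stage 2: 39(ω_s−ω_c) = −95(ω_r−ω_c),  ω_r=0, ω_s=1
Stage 2: 39(1−ω_c) = −95(0−ω_c)  ⇒  134ω_c = 39  ⇒  ω_c = 39/134
  ⇒ ω_c²/ω_s² = 39/134
Coupling ω_s² = ω_r¹ ⇒ overall = 37/29 × 39/134 = 1443/3886

1443/3886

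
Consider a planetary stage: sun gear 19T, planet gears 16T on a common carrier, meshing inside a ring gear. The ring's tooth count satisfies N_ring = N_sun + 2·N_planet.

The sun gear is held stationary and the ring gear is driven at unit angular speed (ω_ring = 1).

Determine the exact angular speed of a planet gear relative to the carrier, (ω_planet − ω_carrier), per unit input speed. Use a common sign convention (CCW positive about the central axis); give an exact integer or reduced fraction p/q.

N_ring = 19 + 2·16 = 51
19(ω_s−ω_c) = −51(ω_r−ω_c),  ω_s=0, ω_r=1
19(0−ω_c) = −51(1−ω_c)  ⇒  70ω_c = 51  ⇒  ω_c = 51/70
sun–planet: 19·(0−51/70) = −16·(ω_p−ω_c)  ⇒  ω_p−ω_c = −(19/16)·(-51/70) = 969/1120

969/1120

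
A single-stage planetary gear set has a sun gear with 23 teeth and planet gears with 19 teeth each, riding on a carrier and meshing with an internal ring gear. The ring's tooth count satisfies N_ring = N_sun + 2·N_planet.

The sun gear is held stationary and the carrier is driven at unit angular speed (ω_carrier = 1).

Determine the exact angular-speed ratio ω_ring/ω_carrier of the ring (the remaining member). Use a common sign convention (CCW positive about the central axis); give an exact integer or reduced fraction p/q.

N_ring = 23 + 2·19 = 61
23(ω_s−ω_c) = −61(ω_r−ω_c),  ω_s=0, ω_c=1
ω_r = 1 − (23/61)(0−1) = 84/61
ω_r/ω_c = 84/61

84/61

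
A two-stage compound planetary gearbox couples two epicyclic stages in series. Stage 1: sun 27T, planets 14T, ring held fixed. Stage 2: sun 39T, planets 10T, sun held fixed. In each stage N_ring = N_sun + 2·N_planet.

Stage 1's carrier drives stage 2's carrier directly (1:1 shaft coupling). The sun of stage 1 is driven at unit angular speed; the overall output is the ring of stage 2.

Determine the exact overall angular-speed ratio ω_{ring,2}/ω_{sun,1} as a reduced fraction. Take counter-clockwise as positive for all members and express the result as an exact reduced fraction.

Stage 1: N_ring = 27 + 2·14 = 55
Stage 1: 27(ω_s−ω_c) = −55(ω_r−ω_c),  ω_r=0, ω_s=1
Stage 1: 27(1−ω_c) = −55(0−ω_c)  ⇒  82ω_c = 27  ⇒  ω_c = 27/82
  ⇒ ω_c¹/ω_s¹ = 27/82
Stage 2: N_ring = 39 + 2·10 = 59
Stage 2: 39(ω_s−ω_c) = −59(ω_r−ω_c),  ω_s=0, ω_c=1
Stage 2: ω_r = 1 − (39/59)(0−1) = 98/59
  ⇒ ω_r²/ω_c² = 98/59
Coupling ω_c² = ω_c¹ ⇒ overall = 27/82 × 98/59 = 1323/2419

1323/2419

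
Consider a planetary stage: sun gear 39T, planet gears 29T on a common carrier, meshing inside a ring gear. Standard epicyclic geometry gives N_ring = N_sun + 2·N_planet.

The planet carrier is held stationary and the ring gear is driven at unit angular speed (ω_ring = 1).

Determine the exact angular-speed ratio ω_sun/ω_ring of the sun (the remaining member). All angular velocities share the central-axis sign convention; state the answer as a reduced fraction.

-97/39

N_ring = 39 + 2·29 = 97
39(ω_s−ω_c) = −97(ω_r−ω_c),  ω_c=0, ω_r=1
ω_s = 0 − (97/39)(1−0) = -97/39
ω_s/ω_r = -97/39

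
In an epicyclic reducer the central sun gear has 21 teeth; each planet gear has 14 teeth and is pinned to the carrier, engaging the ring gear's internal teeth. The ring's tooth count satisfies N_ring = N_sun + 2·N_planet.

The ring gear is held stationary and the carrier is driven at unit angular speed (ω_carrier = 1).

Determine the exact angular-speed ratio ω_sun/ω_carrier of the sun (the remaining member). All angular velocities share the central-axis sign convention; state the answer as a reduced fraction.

N_ring = 21 + 2·14 = 49
21(ω_s−ω_c) = −49(ω_r−ω_c),  ω_r=0, ω_c=1
ω_s = 1 − (49/21)(0−1) = 10/3
ω_s/ω_c = 10/3

10/3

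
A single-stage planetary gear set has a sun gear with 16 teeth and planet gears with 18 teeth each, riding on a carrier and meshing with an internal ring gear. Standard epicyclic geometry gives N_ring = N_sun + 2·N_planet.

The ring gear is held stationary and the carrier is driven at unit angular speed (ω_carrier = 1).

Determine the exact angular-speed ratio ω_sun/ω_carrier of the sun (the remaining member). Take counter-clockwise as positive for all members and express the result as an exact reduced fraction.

17/4

N_ring = 16 + 2·18 = 52
16(ω_s−ω_c) = −52(ω_r−ω_c),  ω_r=0, ω_c=1
ω_s = 1 − (52/16)(0−1) = 17/4
ω_s/ω_c = 17/4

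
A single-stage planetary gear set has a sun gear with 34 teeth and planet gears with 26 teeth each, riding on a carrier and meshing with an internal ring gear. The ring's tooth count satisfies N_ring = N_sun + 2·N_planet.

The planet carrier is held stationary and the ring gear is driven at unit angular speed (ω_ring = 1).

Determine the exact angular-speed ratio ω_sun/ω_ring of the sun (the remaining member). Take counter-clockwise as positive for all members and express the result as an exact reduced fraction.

-43/17

N_ring = 34 + 2·26 = 86
34(ω_s−ω_c) = −86(ω_r−ω_c),  ω_c=0, ω_r=1
ω_s = 0 − (86/34)(1−0) = -43/17
ω_s/ω_r = -43/17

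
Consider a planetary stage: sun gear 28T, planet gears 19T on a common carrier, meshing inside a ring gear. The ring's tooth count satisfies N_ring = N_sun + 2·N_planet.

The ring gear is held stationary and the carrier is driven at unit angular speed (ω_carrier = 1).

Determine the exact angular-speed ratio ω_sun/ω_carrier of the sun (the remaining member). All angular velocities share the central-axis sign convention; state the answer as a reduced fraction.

47/14

N_ring = 28 + 2·19 = 66
28(ω_s−ω_c) = −66(ω_r−ω_c),  ω_r=0, ω_c=1
ω_s = 1 − (66/28)(0−1) = 47/14
ω_s/ω_c = 47/14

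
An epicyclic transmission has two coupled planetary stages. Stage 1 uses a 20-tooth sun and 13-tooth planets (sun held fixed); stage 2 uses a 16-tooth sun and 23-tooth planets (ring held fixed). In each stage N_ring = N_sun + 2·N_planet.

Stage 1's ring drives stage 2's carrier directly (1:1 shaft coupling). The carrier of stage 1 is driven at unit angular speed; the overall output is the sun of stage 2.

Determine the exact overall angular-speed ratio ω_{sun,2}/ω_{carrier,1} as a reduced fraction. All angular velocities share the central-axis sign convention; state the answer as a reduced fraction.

1287/184

Stage 1: N_ring = 20 + 2·13 = 46
Stage 1: 20(ω_s−ω_c) = −46(ω_r−ω_c),  ω_s=0, ω_c=1
Stage 1: ω_r = 1 − (20/46)(0−1) = 33/23
  ⇒ ω_r¹/ω_c¹ = 33/23
Stage 2: N_ring = 16 + 2·23 = 62
Stage 2: 16(ω_s−ω_c) = −62(ω_r−ω_c),  ω_r=0, ω_c=1
Stage 2: ω_s = 1 − (62/16)(0−1) = 39/8
  ⇒ ω_s²/ω_c² = 39/8
Coupling ω_c² = ω_r¹ ⇒ overall = 33/23 × 39/8 = 1287/184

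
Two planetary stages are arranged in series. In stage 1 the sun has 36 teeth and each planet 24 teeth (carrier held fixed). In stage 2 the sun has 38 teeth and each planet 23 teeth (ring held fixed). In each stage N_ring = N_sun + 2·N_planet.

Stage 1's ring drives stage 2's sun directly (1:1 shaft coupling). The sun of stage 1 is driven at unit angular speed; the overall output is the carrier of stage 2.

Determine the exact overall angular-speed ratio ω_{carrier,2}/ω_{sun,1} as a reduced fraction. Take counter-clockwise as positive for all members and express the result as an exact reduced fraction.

-57/427

Stage 1: N_ring = 36 + 2·24 = 84
Stage 1: 36(ω_s−ω_c) = −84(ω_r−ω_c),  ω_c=0, ω_s=1
Stage 1: ω_r = 0 − (36/84)(1−0) = -3/7
  ⇒ ω_r¹/ω_s¹ = -3/7
Stage 2: N_ring = 38 + 2·23 = 84
Stage 2: 38(ω_s−ω_c) = −84(ω_r−ω_c),  ω_r=0, ω_s=1
Stage 2: 38(1−ω_c) = −84(0−ω_c)  ⇒  122ω_c = 38  ⇒  ω_c = 19/61
  ⇒ ω_c²/ω_s² = 19/61
Coupling ω_s² = ω_r¹ ⇒ overall = -3/7 × 19/61 = -57/427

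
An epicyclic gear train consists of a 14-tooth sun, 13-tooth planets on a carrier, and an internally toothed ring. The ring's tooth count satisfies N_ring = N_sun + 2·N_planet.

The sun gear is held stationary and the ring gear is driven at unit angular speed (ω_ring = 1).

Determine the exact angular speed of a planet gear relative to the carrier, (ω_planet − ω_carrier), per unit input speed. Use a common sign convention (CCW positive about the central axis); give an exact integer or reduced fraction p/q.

N_ring = 14 + 2·13 = 40
14(ω_s−ω_c) = −40(ω_r−ω_c),  ω_s=0, ω_r=1
14(0−ω_c) = −40(1−ω_c)  ⇒  54ω_c = 40  ⇒  ω_c = 20/27
sun–planet: 14·(0−20/27) = −13·(ω_p−ω_c)  ⇒  ω_p−ω_c = −(14/13)·(-20/27) = 280/351

280/351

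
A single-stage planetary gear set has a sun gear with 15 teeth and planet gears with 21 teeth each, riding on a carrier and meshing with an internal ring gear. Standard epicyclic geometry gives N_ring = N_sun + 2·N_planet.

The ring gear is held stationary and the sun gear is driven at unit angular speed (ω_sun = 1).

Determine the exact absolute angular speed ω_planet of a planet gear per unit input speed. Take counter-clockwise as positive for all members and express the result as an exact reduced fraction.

-5/14

N_ring = 15 + 2·21 = 57
15(ω_s−ω_c) = −57(ω_r−ω_c),  ω_r=0, ω_s=1
15(1−ω_c) = −57(0−ω_c)  ⇒  72ω_c = 15  ⇒  ω_c = 5/24
sun–planet: 15·(1−5/24) = −21·(ω_p−ω_c)  ⇒  ω_p−ω_c = −(15/21)·(19/24) = -95/168
ω_p = 5/24 − 95/168 = -5/14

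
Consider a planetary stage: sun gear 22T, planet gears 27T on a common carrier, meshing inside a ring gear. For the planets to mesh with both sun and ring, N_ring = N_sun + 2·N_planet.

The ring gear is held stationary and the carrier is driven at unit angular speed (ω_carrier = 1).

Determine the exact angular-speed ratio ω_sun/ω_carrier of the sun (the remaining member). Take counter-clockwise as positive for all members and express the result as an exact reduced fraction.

49/11

N_ring = 22 + 2·27 = 76
22(ω_s−ω_c) = −76(ω_r−ω_c),  ω_r=0, ω_c=1
ω_s = 1 − (76/22)(0−1) = 49/11
ω_s/ω_c = 49/11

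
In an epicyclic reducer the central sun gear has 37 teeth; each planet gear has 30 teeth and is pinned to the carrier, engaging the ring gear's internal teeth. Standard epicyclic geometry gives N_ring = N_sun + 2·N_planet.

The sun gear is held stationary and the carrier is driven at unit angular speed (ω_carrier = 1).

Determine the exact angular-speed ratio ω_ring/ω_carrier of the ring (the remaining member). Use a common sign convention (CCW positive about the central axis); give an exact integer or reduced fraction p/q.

N_ring = 37 + 2·30 = 97
37(ω_s−ω_c) = −97(ω_r−ω_c),  ω_s=0, ω_c=1
ω_r = 1 − (37/97)(0−1) = 134/97
ω_r/ω_c = 134/97

134/97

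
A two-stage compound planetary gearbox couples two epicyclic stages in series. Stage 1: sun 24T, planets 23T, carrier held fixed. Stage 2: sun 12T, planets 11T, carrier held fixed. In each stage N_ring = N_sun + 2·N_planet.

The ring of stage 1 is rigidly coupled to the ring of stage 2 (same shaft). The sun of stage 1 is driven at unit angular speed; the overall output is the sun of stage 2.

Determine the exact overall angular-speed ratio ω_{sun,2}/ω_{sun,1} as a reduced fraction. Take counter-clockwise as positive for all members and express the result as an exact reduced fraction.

Stage 1: N_ring = 24 + 2·23 = 70
Stage 1: 24(ω_s−ω_c) = −70(ω_r−ω_c),  ω_c=0, ω_s=1
Stage 1: ω_r = 0 − (24/70)(1−0) = -12/35
  ⇒ ω_r¹/ω_s¹ = -12/35
Stage 2: N_ring = 12 + 2·11 = 34
Stage 2: 12(ω_s−ω_c) = −34(ω_r−ω_c),  ω_c=0, ω_r=1
Stage 2: ω_s = 0 − (34/12)(1−0) = -17/6
  ⇒ ω_s²/ω_r² = -17/6
Coupling ω_r² = ω_r¹ ⇒ overall = -12/35 × -17/6 = 34/35

34/35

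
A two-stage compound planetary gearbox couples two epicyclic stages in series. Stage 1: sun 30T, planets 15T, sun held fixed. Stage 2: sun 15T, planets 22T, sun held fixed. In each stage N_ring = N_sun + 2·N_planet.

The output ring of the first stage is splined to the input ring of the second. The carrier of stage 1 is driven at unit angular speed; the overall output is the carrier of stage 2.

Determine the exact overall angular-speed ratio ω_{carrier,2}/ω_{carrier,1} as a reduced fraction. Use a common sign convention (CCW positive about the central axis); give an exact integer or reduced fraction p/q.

Stage 1: N_ring = 30 + 2·15 = 60
Stage 1: 30(ω_s−ω_c) = −60(ω_r−ω_c),  ω_s=0, ω_c=1
Stage 1: ω_r = 1 − (30/60)(0−1) = 3/2
  ⇒ ω_r¹/ω_c¹ = 3/2
Stage 2: N_ring = 15 + 2·22 = 59
Stage 2: 15(ω_s−ω_c) = −59(ω_r−ω_c),  ω_s=0, ω_r=1
Stage 2: 15(0−ω_c) = −59(1−ω_c)  ⇒  74ω_c = 59  ⇒  ω_c = 59/74
  ⇒ ω_c²/ω_r² = 59/74
Coupling ω_r² = ω_r¹ ⇒ overall = 3/2 × 59/74 = 177/148

177/148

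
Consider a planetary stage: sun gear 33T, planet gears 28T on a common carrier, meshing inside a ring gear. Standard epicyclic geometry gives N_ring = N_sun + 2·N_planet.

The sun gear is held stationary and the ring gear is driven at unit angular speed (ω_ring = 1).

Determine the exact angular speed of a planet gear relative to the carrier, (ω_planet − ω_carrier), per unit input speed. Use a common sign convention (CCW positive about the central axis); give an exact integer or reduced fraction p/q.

N_ring = 33 + 2·28 = 89
33(ω_s−ω_c) = −89(ω_r−ω_c),  ω_s=0, ω_r=1
33(0−ω_c) = −89(1−ω_c)  ⇒  122ω_c = 89  ⇒  ω_c = 89/122
sun–planet: 33·(0−89/122) = −28·(ω_p−ω_c)  ⇒  ω_p−ω_c = −(33/28)·(-89/122) = 2937/3416

2937/3416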